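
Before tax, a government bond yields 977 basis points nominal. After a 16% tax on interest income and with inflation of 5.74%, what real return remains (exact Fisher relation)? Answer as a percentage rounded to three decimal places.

2.333%

After-tax nominal return = 9.77% × (1 − 0.16) = 8.2068%.
1 + r = 1.082068 / 1.05740 = 1.023329
After-tax real rate = 1.023329 − 1 → 2.333%.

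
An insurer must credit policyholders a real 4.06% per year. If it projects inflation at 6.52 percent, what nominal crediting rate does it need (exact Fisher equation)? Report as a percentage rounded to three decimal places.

(1 + i) = (1 + r)(1 + π) = 1.04060 × 1.06520 = 1.10844712
i = 1.10844712 − 1, so the required nominal rate is 10.845%.

10.845%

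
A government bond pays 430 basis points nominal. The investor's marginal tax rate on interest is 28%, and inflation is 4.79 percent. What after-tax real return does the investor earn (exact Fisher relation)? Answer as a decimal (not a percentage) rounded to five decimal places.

-0.01617

After-tax nominal return = 4.3% × (1 − 0.28) = 3.0960%.
1 + r = 1.03096 / 1.04790 = 0.983834
After-tax real rate = 0.983834 − 1 → -0.01617.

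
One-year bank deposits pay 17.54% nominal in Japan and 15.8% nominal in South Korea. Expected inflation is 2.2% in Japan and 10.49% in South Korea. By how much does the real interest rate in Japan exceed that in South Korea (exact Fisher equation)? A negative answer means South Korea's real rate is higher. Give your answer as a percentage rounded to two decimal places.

Japan: (1 + 0.1754)/(1 + 0.0220) − 1 = 15.0098%
South Korea: (1 + 0.1580)/(1 + 0.1049) − 1 = 4.8059%
Differential = 15.0098% − 4.8059% = 10.2039% → 10.20%.

10.20%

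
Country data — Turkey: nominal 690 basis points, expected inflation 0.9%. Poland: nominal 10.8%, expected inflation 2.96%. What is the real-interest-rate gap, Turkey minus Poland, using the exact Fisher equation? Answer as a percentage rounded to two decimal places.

Turkey: (1 + 0.0690)/(1 + 0.0090) − 1 = 5.9465%
Poland: (1 + 0.1080)/(1 + 0.0296) − 1 = 7.6146%
Differential = 5.9465% − 7.6146% = -1.6681% → -1.67%.

-1.67%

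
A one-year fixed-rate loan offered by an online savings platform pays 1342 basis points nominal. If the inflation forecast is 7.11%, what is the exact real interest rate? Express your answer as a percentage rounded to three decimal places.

1 + r = 1.13420 / 1.07110 = 1.058911
r = 1.058911 − 1 = 5.8911%, i.e. 5.891%.

5.891%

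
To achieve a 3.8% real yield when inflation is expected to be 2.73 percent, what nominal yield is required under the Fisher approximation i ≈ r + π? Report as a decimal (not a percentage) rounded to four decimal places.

0.0653

i ≈ r + π = 3.8% + 2.73% = 0.0653.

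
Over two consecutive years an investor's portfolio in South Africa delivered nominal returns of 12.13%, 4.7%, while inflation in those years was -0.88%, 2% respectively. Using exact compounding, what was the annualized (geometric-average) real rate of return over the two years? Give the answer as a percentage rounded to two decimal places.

7.76%

Compound the nominal returns: 1.1213 × 1.0470 = 1.17400110.
Compound inflation: 0.9912 × 1.0200 = 1.01102400.
Deflate: 1.17400110 / 1.01102400 = 1.16120003.
Annualized real rate = 1.16120003^(1/2) − 1 = 7.7590% → 7.76%.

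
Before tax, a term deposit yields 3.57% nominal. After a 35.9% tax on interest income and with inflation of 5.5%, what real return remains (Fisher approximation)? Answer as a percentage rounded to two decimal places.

After-tax nominal return = 3.57% × (1 − 0.359) = 2.28837%.
r ≈ 2.28837% − 5.5% → -3.21%.

-3.21%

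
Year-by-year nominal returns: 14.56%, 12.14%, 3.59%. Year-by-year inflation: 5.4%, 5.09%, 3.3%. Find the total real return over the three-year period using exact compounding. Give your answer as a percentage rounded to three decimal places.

Compound the nominal returns: 1.1456 × 1.1214 × 1.0359 = 1.330796.
Compound inflation: 1.0540 × 1.0509 × 1.0330 = 1.144201.
Deflate: 1.330796 / 1.144201 = 1.163079.
Total real return = 1.163079 − 1 → 16.308%.

16.308%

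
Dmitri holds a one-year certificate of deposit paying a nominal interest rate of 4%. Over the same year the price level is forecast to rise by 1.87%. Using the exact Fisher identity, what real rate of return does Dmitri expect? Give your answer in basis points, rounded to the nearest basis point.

By the Fisher identity, 1 + r = (1 + i)/(1 + π).
1 + r = 1.04000 / 1.01870 = 1.020909
r = 1.020909 − 1 = 2.0909%, i.e. 209 basis points.

209 basis points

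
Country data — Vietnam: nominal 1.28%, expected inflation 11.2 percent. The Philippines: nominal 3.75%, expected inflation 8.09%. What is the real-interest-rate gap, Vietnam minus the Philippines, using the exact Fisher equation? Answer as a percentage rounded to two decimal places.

Vietnam: (1 + 0.0128)/(1 + 0.1120) − 1 = -8.9209%
The Philippines: (1 + 0.0375)/(1 + 0.0809) − 1 = -4.0152%
Differential = -8.9209% − (-4.0152%) = -4.9057% → -4.91%.

-4.91%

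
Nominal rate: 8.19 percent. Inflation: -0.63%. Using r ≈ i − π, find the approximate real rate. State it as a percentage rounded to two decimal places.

r ≈ i − π = 8.19% − (-0.63%) = 8.82%.

8.82%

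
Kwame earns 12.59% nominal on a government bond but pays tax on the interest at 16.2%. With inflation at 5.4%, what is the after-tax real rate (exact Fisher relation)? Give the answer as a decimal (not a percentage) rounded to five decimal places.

After-tax nominal return = 12.59% × (1 − 0.162) = 10.55042%.
1 + r = 1.1055042 / 1.05400 = 1.0488655
After-tax real rate = 1.0488655 − 1 → 0.04887.

0.04887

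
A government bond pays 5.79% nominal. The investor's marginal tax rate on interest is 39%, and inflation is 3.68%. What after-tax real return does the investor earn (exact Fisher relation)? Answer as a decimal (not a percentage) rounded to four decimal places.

-0.0014

After-tax nominal return = 5.79% × (1 − 0.39) = 3.5319%.
1 + r = 1.035319 / 1.03680 = 0.998572
After-tax real rate = 0.998572 − 1 → -0.0014.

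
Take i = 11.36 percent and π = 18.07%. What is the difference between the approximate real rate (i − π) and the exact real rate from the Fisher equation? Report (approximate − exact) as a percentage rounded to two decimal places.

Approximate: r ≈ 11.360% − 18.070% = -6.7100%
Exact: (1 + 0.1136)/(1 + 0.1807) − 1 = -5.6831%
Error = -6.7100% − (-5.6831%) = -1.0269% → -1.03%.

-1.03%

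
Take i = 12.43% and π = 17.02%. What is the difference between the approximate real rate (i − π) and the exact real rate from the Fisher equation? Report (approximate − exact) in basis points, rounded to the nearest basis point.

-67 basis points

Approximate: r ≈ 12.430% − 17.020% = -4.5900%
Exact: (1 + 0.1243)/(1 + 0.1702) − 1 = -3.9224%
Error = -4.5900% − (-3.9224%) = -0.6676% → -67 basis points.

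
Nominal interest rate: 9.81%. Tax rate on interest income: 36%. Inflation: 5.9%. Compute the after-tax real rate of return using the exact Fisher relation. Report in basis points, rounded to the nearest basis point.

36 basis points

After-tax nominal return = 9.81% × (1 − 0.36) = 6.2784%.
1 + r = 1.062784 / 1.05900 = 1.003573
After-tax real rate = 1.003573 − 1 → 36 basis points.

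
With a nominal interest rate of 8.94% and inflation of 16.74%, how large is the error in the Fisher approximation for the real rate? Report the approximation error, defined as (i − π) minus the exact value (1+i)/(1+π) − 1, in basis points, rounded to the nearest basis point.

Approximate: r ≈ 8.940% − 16.740% = -7.8000%
Exact: (1 + 0.0894)/(1 + 0.1674) − 1 = -6.6815%
Error = -7.8000% − (-6.6815%) = -1.1185% → -112 basis points.

-112 basis points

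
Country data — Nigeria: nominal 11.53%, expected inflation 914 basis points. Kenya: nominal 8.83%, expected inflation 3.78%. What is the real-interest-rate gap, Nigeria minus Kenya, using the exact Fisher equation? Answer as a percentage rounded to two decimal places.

Nigeria: (1 + 0.1153)/(1 + 0.0914) − 1 = 2.1898%
Kenya: (1 + 0.0883)/(1 + 0.0378) − 1 = 4.8661%
Differential = 2.1898% − 4.8661% = -2.6762% → -2.68%.

-2.68%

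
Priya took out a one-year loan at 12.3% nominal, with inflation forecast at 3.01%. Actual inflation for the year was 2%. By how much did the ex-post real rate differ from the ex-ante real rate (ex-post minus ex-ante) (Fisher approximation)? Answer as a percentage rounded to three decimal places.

1.010%

Ex-ante: 12.3% − 3.01% = 9.290%
Ex-post: 12.3% − 2% = 10.300%
Difference (ex-post − ex-ante) = 1.0100% → 1.010%.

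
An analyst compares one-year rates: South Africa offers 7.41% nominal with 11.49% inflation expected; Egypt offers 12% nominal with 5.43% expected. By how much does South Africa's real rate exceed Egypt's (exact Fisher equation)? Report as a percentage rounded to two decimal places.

-9.89%

South Africa: (1 + 0.0741)/(1 + 0.1149) − 1 = -3.6595%
Egypt: (1 + 0.1200)/(1 + 0.0543) − 1 = 6.2316%
Differential = -3.6595% − 6.2316% = -9.8911% → -9.89%.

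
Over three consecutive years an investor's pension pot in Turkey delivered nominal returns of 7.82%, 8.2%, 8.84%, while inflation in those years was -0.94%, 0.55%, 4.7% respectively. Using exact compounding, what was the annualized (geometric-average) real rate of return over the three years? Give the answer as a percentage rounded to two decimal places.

6.78%

Nominal growth factor = 1.0782 × 1.0820 × 1.0884 = 1.26974094
Price-level growth factor = 0.9906 × 1.0055 × 1.0470 = 1.04286257
Real growth factor = 1.26974094 / 1.04286257 = 1.21755347
Annualized real rate = 1.21755347^(1/3) − 1 = 6.7815% → 6.78%.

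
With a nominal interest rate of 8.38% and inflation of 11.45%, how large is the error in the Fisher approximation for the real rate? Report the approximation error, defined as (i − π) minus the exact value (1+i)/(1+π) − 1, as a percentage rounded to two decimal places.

-0.32%

Approximate: r ≈ 8.380% − 11.450% = -3.0700%
Exact: (1 + 0.0838)/(1 + 0.1145) − 1 = -2.7546%
Error = -3.0700% − (-2.7546%) = -0.3154% → -0.32%.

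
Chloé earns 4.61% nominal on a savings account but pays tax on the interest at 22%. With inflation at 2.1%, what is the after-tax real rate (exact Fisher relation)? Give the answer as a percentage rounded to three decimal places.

After-tax nominal return = 4.61% × (1 − 0.22) = 3.5958%.
1 + r = 1.035958 / 1.02100 = 1.014650
After-tax real rate = 1.014650 − 1 → 1.465%.

1.465%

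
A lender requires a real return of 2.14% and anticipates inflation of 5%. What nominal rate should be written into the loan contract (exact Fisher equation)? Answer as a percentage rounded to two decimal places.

(1 + i) = (1 + r)(1 + π) = 1.02140 × 1.05000 = 1.07247
i = 1.07247 − 1, so the required nominal rate is 7.25%.

7.25%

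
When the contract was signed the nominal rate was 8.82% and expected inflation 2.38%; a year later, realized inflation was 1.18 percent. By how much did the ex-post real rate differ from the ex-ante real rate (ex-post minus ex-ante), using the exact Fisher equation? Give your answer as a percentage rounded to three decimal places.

1.261%

Ex-ante: (1 + 0.0882)/(1 + 0.0238) − 1 = 6.2903%
Ex-post: (1 + 0.0882)/(1 + 0.0118) − 1 = 7.5509%
Difference (ex-post − ex-ante) = 1.2606% → 1.261%.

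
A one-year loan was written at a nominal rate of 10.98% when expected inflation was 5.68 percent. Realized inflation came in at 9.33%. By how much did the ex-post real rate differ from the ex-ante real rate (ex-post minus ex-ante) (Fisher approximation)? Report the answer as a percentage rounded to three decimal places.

Ex-ante: 10.98% − 5.68% = 5.300%
Ex-post: 10.98% − 9.33% = 1.650%
Difference (ex-post − ex-ante) = -3.6500% → -3.650%.

-3.650%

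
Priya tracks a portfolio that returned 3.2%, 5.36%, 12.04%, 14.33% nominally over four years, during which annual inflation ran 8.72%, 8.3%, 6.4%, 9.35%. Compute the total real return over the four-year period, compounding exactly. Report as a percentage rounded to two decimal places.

1.67%

Compound the nominal returns: 1.0320 × 1.0536 × 1.1204 × 1.1433 = 1.392800.
Compound inflation: 1.0872 × 1.0830 × 1.0640 × 1.0935 = 1.369930.
Deflate: 1.392800 / 1.369930 = 1.016694.
Total real return = 1.016694 − 1 → 1.67%.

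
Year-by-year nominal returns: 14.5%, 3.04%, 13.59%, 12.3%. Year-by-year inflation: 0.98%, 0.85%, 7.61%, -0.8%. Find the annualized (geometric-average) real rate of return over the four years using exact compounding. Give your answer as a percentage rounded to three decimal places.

8.471%

Compound the nominal returns: 1.1450 × 1.0304 × 1.1359 × 1.1230 = 1.50498161.
Compound inflation: 1.0098 × 1.0085 × 1.0761 × 0.9920 = 1.08711521.
Deflate: 1.50498161 / 1.08711521 = 1.38438097.
Annualized real rate = 1.38438097^(1/4) − 1 = 8.4711% → 8.471%.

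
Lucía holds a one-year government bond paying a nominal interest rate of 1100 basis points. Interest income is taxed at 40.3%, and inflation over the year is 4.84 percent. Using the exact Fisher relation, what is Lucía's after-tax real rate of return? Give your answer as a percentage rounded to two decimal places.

1.65%

After-tax nominal return = 11% × (1 − 0.403) = 6.5670%.
1 + r = 1.06567 / 1.04840 = 1.016473
After-tax real rate = 1.016473 − 1 → 1.65%.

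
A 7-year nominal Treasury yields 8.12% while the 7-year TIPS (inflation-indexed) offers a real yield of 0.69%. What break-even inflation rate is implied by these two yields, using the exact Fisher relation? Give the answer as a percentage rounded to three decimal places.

7.379%

(1 + π) = (1 + i)/(1 + r) = 1.08120 / 1.00690 = 1.073791
Break-even inflation = 1.073791 − 1 → 7.379%.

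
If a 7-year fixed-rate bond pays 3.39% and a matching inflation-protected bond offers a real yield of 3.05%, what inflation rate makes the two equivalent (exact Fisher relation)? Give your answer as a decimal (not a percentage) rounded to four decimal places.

0.0033

(1 + π) = (1 + i)/(1 + r) = 1.03390 / 1.03050 = 1.003299
Break-even inflation = 1.003299 − 1 → 0.0033.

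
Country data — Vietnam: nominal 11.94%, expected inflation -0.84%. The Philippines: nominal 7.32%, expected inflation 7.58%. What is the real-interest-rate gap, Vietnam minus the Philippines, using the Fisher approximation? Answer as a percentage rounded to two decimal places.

13.04%

Vietnam: 11.94% − (-0.84%) = 12.780%
The Philippines: 7.32% − 7.58% = -0.260%
Differential = 13.040% → 13.04%.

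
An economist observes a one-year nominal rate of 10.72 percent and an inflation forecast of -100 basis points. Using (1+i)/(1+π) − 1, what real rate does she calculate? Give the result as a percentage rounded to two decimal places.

1 + r = 1.10720 / 0.99000 = 1.118384
r = 1.118384 − 1 = 11.8384%, i.e. 11.84%.

11.84%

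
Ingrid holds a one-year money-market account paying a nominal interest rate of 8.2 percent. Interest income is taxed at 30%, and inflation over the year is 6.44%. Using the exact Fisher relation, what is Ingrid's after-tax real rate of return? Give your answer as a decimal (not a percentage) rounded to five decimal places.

After-tax nominal return = 8.2% × (1 − 0.3) = 5.7400%.
1 + r = 1.05740 / 1.06440 = 0.993424
After-tax real rate = 0.993424 − 1 → -0.00658.

-0.00658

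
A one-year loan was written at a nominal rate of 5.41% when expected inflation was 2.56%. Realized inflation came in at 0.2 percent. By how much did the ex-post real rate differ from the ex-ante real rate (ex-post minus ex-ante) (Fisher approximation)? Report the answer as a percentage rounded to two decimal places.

Ex-ante: 5.41% − 2.56% = 2.850%
Ex-post: 5.41% − 0.2% = 5.210%
Difference (ex-post − ex-ante) = 2.3600% → 2.36%.

2.36%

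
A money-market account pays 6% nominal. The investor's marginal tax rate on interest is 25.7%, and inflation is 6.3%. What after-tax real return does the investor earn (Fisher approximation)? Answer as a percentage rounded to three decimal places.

-1.842%

After-tax nominal return = 6% × (1 − 0.257) = 4.4580%.
r ≈ 4.4580% − 6.3% → -1.842%.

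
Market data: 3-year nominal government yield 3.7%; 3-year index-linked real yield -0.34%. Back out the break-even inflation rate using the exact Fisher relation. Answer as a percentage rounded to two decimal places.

4.05%

(1 + π) = (1 + i)/(1 + r) = 1.03700 / 0.99660 = 1.040538
Break-even inflation = 1.040538 − 1 → 4.05%.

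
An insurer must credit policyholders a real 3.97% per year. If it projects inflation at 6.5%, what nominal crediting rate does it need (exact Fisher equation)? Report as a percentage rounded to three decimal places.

(1 + i) = (1 + r)(1 + π) = 1.03970 × 1.06500 = 1.1072805
i = 1.1072805 − 1, so the required nominal rate is 10.728%.

10.728%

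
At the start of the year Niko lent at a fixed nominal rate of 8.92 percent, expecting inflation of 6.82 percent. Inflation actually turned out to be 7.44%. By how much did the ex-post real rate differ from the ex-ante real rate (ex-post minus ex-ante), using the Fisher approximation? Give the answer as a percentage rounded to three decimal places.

Ex-ante: 8.92% − 6.82% = 2.100%
Ex-post: 8.92% − 7.44% = 1.480%
Difference (ex-post − ex-ante) = -0.6200% → -0.620%.

-0.620%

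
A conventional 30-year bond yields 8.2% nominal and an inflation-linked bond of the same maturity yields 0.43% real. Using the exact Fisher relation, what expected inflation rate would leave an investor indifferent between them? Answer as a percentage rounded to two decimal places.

(1 + π) = (1 + i)/(1 + r) = 1.08200 / 1.00430 = 1.077367
Break-even inflation = 1.077367 − 1 → 7.74%.

7.74%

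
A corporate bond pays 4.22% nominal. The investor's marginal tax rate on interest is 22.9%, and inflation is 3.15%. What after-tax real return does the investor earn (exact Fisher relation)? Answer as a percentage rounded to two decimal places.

0.10%

After-tax nominal return = 4.22% × (1 − 0.229) = 3.25362%.
1 + r = 1.0325362 / 1.03150 = 1.001005
After-tax real rate = 1.001005 − 1 → 0.10%.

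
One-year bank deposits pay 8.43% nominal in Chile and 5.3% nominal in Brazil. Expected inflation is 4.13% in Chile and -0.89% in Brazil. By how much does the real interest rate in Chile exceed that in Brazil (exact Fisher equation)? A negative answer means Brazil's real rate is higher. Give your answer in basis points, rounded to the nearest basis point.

Chile: (1 + 0.0843)/(1 + 0.0413) − 1 = 4.1295%
Brazil: (1 + 0.0530)/(1 − 0.0089) − 1 = 6.2456%
Differential = 4.1295% − 6.2456% = -2.1161% → -212 basis points.

-212 basis points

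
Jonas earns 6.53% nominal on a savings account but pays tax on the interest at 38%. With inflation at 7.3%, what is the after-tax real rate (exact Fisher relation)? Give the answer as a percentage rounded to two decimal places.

After-tax nominal return = 6.53% × (1 − 0.38) = 4.0486%.
1 + r = 1.040486 / 1.07300 = 0.969698
After-tax real rate = 0.969698 − 1 → -3.03%.

-3.03%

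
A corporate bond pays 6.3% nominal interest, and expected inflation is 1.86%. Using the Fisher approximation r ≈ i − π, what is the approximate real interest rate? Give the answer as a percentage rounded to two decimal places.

4.44%

r ≈ i − π = 6.3% − 1.86% = 4.44%.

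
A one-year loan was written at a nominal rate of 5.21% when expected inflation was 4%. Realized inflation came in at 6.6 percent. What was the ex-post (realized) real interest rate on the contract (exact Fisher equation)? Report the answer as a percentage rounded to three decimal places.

Ex-post: (1 + 0.0521)/(1 + 0.0660) − 1 = -1.3039%
So the realized real rate is -1.304%.

-1.304%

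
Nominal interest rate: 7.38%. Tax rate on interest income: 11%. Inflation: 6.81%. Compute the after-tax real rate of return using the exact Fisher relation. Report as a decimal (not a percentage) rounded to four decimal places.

After-tax nominal return = 7.38% × (1 − 0.11) = 6.5682%.
1 + r = 1.065682 / 1.06810 = 0.997736
After-tax real rate = 0.997736 − 1 → -0.0023.

-0.0023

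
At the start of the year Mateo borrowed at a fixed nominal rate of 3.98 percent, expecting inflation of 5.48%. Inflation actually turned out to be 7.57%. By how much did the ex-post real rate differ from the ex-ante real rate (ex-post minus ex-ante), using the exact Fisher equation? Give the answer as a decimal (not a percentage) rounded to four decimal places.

Ex-ante: (1 + 0.0398)/(1 + 0.0548) − 1 = -1.4221%
Ex-post: (1 + 0.0398)/(1 + 0.0757) − 1 = -3.3374%
Difference (ex-post − ex-ante) = -1.9153% → -0.0192.

-0.0192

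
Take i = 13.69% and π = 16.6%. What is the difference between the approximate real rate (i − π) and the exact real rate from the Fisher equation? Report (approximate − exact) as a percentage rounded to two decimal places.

Approximate: r ≈ 13.690% − 16.600% = -2.9100%
Exact: (1 + 0.1369)/(1 + 0.1660) − 1 = -2.4957%
Error = -2.9100% − (-2.4957%) = -0.4143% → -0.41%.

-0.41%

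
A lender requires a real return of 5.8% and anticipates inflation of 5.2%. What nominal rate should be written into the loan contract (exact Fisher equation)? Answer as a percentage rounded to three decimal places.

(1 + i) = (1 + r)(1 + π) = 1.05800 × 1.05200 = 1.113016
i = 1.113016 − 1, so the required nominal rate is 11.302%.

11.302%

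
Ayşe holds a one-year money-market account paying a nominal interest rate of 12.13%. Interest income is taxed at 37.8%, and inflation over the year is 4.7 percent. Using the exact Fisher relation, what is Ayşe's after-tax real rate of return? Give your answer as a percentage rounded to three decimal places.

2.717%

After-tax nominal return = 12.13% × (1 − 0.378) = 7.54486%.
1 + r = 1.0754486 / 1.04700 = 1.027172
After-tax real rate = 1.027172 − 1 → 2.717%.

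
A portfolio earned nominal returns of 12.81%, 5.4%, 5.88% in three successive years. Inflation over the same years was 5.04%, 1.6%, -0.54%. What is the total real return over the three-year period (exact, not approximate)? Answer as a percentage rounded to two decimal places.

Nominal growth factor = 1.1281 × 1.0540 × 1.0588 = 1.258932
Price-level growth factor = 1.0504 × 1.0160 × 0.9946 = 1.061443
Real growth factor = 1.258932 / 1.061443 = 1.186056
Total real return = 1.186056 − 1 → 18.61%.

18.61%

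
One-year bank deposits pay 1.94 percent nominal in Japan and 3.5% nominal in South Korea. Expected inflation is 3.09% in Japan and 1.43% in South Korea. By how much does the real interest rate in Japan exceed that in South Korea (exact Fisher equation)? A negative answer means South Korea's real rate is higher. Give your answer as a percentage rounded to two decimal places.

Japan: (1 + 0.0194)/(1 + 0.0309) − 1 = -1.1155%
South Korea: (1 + 0.0350)/(1 + 0.0143) − 1 = 2.0408%
Differential = -1.1155% − 2.0408% = -3.1563% → -3.16%.

-3.16%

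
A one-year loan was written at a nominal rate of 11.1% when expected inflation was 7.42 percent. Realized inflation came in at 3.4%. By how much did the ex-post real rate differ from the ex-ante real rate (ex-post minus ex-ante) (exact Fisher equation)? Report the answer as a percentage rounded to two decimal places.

4.02%

Ex-ante: (1 + 0.1110)/(1 + 0.0742) − 1 = 3.4258%
Ex-post: (1 + 0.1110)/(1 + 0.0340) − 1 = 7.4468%
Difference (ex-post − ex-ante) = 4.0210% → 4.02%.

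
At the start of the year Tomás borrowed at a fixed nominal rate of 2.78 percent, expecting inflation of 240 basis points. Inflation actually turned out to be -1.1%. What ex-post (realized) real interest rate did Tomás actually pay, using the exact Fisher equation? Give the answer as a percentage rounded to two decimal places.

3.92%

Ex-post: (1 + 0.0278)/(1 − 0.0110) − 1 = 3.9232%
So the realized real rate is 3.92%.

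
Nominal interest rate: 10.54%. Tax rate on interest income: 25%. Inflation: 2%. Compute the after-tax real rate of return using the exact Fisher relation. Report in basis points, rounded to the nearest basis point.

After-tax nominal return = 10.54% × (1 − 0.25) = 7.9050%.
1 + r = 1.07905 / 1.02000 = 1.057892
After-tax real rate = 1.057892 − 1 → 579 basis points.

579 basis points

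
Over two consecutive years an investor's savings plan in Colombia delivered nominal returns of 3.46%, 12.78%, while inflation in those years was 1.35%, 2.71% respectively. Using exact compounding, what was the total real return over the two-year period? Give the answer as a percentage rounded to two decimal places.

12.09%

Compound the nominal returns: 1.0346 × 1.1278 = 1.166822.
Compound inflation: 1.0135 × 1.0271 = 1.040966.
Deflate: 1.166822 / 1.040966 = 1.120903.
Total real return = 1.120903 − 1 → 12.09%.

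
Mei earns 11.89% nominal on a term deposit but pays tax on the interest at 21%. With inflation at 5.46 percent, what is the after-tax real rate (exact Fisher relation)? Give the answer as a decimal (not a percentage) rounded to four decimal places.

After-tax nominal return = 11.89% × (1 − 0.21) = 9.3931%.
1 + r = 1.093931 / 1.05460 = 1.037295
After-tax real rate = 1.037295 − 1 → 0.0373.

0.0373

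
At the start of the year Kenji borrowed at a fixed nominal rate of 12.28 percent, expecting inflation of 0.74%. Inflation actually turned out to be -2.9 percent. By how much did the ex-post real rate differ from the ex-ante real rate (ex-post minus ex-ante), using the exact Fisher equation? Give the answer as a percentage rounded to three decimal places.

Ex-ante: (1 + 0.1228)/(1 + 0.0074) − 1 = 11.4552%
Ex-post: (1 + 0.1228)/(1 − 0.0290) − 1 = 15.6334%
Difference (ex-post − ex-ante) = 4.1781% → 4.178%.

4.178%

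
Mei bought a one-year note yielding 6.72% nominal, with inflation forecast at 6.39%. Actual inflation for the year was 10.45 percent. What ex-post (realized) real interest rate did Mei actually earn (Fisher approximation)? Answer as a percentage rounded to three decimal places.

Ex-post: 6.72% − 10.45% = -3.730%
So the realized real rate is -3.730%.

-3.730%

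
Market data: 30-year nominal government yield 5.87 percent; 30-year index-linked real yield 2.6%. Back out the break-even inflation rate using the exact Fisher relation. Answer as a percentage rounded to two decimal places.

3.19%

(1 + π) = (1 + i)/(1 + r) = 1.05870 / 1.02600 = 1.031871
Break-even inflation = 1.031871 − 1 → 3.19%.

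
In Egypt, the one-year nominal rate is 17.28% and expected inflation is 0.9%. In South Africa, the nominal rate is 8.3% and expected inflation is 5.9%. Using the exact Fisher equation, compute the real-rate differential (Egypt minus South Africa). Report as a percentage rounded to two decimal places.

Egypt: (1 + 0.1728)/(1 + 0.0090) − 1 = 16.2339%
South Africa: (1 + 0.0830)/(1 + 0.0590) − 1 = 2.2663%
Differential = 16.2339% − 2.2663% = 13.9676% → 13.97%.

13.97%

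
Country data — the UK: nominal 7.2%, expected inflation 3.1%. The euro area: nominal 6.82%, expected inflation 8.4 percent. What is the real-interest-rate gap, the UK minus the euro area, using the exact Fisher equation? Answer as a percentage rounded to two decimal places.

The UK: (1 + 0.0720)/(1 + 0.0310) − 1 = 3.9767%
The euro area: (1 + 0.0682)/(1 + 0.0840) − 1 = -1.4576%
Differential = 3.9767% − (-1.4576%) = 5.4343% → 5.43%.

5.43%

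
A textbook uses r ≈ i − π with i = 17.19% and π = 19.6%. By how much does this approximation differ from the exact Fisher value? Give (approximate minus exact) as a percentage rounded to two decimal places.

-0.39%

Approximate: r ≈ 17.190% − 19.600% = -2.4100%
Exact: (1 + 0.1719)/(1 + 0.1960) − 1 = -2.0151%
Error = -2.4100% − (-2.0151%) = -0.3949% → -0.39%.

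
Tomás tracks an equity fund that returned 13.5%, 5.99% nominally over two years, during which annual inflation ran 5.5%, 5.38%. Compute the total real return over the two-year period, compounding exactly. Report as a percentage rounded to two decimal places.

8.21%

Compound the nominal returns: 1.1350 × 1.0599 = 1.202987.
Compound inflation: 1.0550 × 1.0538 = 1.111759.
Deflate: 1.202987 / 1.111759 = 1.082057.
Total real return = 1.082057 − 1 → 8.21%.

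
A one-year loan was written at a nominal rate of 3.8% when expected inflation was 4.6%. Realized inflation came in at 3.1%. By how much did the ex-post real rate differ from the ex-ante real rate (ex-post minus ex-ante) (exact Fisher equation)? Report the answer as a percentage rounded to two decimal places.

Ex-ante: (1 + 0.0380)/(1 + 0.0460) − 1 = -0.7648%
Ex-post: (1 + 0.0380)/(1 + 0.0310) − 1 = 0.6790%
Difference (ex-post − ex-ante) = 1.4438% → 1.44%.

1.44%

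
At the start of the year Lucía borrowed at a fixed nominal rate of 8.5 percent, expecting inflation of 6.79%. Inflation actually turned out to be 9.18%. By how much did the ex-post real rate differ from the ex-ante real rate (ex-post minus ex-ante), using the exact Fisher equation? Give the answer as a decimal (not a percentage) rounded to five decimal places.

Ex-ante: (1 + 0.0850)/(1 + 0.0679) − 1 = 1.6013%
Ex-post: (1 + 0.0850)/(1 + 0.0918) − 1 = -0.6228%
Difference (ex-post − ex-ante) = -2.2241% → -0.02224.

-0.02224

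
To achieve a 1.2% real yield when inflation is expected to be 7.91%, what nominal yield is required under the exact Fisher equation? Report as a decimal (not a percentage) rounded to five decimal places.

(1 + i) = (1 + r)(1 + π) = 1.01200 × 1.07910 = 1.0920492
i = 1.0920492 − 1, so the required nominal rate is 0.09205.

0.09205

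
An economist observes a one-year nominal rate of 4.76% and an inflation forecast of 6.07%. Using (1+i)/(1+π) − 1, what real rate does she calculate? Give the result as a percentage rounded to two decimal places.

1 + r = 1.04760 / 1.06070 = 0.9876497
r = 0.9876497 − 1 = -1.23503%, i.e. -1.24%.

-1.24%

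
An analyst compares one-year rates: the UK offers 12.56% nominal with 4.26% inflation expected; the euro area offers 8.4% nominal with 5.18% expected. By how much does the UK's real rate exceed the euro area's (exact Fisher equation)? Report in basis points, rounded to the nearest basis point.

The UK: (1 + 0.1256)/(1 + 0.0426) − 1 = 7.9609%
The euro area: (1 + 0.0840)/(1 + 0.0518) − 1 = 3.0614%
Differential = 7.9609% − 3.0614% = 4.8994% → 490 basis points.

490 basis points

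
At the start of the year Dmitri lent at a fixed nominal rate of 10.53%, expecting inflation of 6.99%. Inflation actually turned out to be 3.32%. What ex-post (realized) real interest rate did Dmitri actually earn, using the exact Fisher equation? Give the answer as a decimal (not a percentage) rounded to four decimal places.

Ex-post: (1 + 0.1053)/(1 + 0.0332) − 1 = 6.9783%
So the realized real rate is 0.0698.

0.0698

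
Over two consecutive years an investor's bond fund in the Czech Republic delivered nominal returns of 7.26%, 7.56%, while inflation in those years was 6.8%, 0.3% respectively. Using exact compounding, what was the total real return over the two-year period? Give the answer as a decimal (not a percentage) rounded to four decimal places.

Nominal growth factor = 1.0726 × 1.0756 = 1.153689
Price-level growth factor = 1.0680 × 1.0030 = 1.071204
Real growth factor = 1.153689 / 1.071204 = 1.077002
Total real return = 1.077002 − 1 → 0.0770.

0.0770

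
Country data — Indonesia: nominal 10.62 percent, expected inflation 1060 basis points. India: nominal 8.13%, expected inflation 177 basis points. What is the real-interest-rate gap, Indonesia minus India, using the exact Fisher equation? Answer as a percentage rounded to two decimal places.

Indonesia: (1 + 0.1062)/(1 + 0.1060) − 1 = 0.0181%
India: (1 + 0.0813)/(1 + 0.0177) − 1 = 6.2494%
Differential = 0.0181% − 6.2494% = -6.2313% → -6.23%.

-6.23%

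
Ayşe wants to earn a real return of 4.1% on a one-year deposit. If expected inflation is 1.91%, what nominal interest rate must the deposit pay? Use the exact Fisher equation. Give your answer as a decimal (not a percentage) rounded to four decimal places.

0.0609

(1 + i) = (1 + r)(1 + π) = 1.04100 × 1.01910 = 1.0608831
i = 1.0608831 − 1, so the required nominal rate is 0.0609.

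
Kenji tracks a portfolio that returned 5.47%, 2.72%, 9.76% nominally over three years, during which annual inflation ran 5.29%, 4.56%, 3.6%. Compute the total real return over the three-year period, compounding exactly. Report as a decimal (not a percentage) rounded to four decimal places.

Nominal growth factor = 1.0547 × 1.0272 × 1.0976 = 1.189126
Price-level growth factor = 1.0529 × 1.0456 × 1.0360 = 1.140545
Real growth factor = 1.189126 / 1.140545 = 1.042595
Total real return = 1.042595 − 1 → 0.0426.

0.0426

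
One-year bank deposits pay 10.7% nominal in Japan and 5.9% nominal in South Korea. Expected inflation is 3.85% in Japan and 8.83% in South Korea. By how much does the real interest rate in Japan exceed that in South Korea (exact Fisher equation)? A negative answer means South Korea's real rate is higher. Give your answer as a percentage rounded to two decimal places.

Japan: (1 + 0.1070)/(1 + 0.0385) − 1 = 6.5961%
South Korea: (1 + 0.0590)/(1 + 0.0883) − 1 = -2.6923%
Differential = 6.5961% − (-2.6923%) = 9.2883% → 9.29%.

9.29%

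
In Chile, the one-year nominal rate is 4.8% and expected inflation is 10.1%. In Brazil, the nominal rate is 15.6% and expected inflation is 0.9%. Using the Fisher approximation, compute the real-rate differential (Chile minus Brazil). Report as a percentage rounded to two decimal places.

-20.00%

Chile: 4.8% − 10.1% = -5.300%
Brazil: 15.6% − 0.9% = 14.700%
Differential = -20.000% → -20.00%.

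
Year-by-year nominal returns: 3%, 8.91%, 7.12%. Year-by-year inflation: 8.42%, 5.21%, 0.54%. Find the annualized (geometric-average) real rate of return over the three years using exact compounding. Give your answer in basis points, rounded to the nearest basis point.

157 basis points

Compound the nominal returns: 1.0300 × 1.0891 × 1.0712 = 1.20164324.
Compound inflation: 1.0842 × 1.0521 × 1.0054 = 1.14684653.
Deflate: 1.20164324 / 1.14684653 = 1.04778033.
Annualized real rate = 1.04778033^(1/3) − 1 = 1.5680% → 157 basis points.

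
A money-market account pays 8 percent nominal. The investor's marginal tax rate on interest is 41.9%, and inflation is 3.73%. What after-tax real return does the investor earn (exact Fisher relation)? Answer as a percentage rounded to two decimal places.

0.88%

After-tax nominal return = 8% × (1 − 0.419) = 4.6480%.
1 + r = 1.04648 / 1.03730 = 1.0088499
After-tax real rate = 1.0088499 − 1 → 0.88%.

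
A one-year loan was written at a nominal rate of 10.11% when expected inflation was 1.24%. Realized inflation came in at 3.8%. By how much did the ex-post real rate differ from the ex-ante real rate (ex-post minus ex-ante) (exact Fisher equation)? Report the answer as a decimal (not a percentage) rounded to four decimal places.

Ex-ante: (1 + 0.1011)/(1 + 0.0124) − 1 = 8.7614%
Ex-post: (1 + 0.1011)/(1 + 0.0380) − 1 = 6.0790%
Difference (ex-post − ex-ante) = -2.6824% → -0.0268.

-0.0268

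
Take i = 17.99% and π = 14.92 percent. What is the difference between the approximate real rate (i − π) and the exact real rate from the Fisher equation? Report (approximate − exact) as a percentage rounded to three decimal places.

Approximate: r ≈ 17.990% − 14.920% = 3.0700%
Exact: (1 + 0.1799)/(1 + 0.1492) − 1 = 2.6714%
Error = 3.0700% − 2.6714% = 0.3986% → 0.399%.

0.399%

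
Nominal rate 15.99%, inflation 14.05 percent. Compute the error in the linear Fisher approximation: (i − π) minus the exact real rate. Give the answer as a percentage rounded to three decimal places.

Approximate: r ≈ 15.990% − 14.050% = 1.9400%
Exact: (1 + 0.1599)/(1 + 0.1405) − 1 = 1.7010%
Error = 1.9400% − 1.7010% = 0.2390% → 0.239%.

0.239%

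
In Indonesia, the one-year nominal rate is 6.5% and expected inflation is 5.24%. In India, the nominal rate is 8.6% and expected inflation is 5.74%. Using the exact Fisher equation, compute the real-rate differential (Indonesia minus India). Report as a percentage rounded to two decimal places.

-1.51%

Indonesia: (1 + 0.0650)/(1 + 0.0524) − 1 = 1.1973%
India: (1 + 0.0860)/(1 + 0.0574) − 1 = 2.7047%
Differential = 1.1973% − 2.7047% = -1.5075% → -1.51%.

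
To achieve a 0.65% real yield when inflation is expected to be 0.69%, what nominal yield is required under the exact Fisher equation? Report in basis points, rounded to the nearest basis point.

134 basis points

(1 + i) = (1 + r)(1 + π) = 1.00650 × 1.00690 = 1.01344485
i = 1.01344485 − 1, so the required nominal rate is 134 basis points.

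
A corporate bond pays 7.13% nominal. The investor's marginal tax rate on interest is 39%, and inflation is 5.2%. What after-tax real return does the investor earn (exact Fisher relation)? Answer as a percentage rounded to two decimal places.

After-tax nominal return = 7.13% × (1 − 0.39) = 4.3493%.
1 + r = 1.043493 / 1.05200 = 0.991913
After-tax real rate = 0.991913 − 1 → -0.81%.

-0.81%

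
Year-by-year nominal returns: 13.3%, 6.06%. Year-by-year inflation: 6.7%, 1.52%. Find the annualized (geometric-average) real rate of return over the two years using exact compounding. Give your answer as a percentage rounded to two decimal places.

Compound the nominal returns: 1.1330 × 1.0606 = 1.20165980.
Compound inflation: 1.0670 × 1.0152 = 1.08321840.
Deflate: 1.20165980 / 1.08321840 = 1.10934212.
Annualized real rate = 1.10934212^(1/2) − 1 = 5.3253% → 5.33%.

5.33%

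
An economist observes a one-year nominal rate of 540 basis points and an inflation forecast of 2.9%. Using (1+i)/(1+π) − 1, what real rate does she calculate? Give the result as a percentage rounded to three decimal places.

By the Fisher identity, 1 + r = (1 + i)/(1 + π).
1 + r = 1.05400 / 1.02900 = 1.0242954
r = 1.0242954 − 1 = 2.42954%, i.e. 2.430%.

2.430%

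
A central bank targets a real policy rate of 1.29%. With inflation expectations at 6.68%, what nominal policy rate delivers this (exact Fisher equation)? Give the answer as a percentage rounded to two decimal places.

8.06%

(1 + i) = (1 + r)(1 + π) = 1.01290 × 1.06680 = 1.08056172
i = 1.08056172 − 1, so the required nominal rate is 8.06%.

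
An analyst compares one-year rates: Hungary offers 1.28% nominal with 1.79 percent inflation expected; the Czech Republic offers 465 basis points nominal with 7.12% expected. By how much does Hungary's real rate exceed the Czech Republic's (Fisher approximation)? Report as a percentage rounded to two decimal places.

1.96%

Hungary: 1.28% − 1.79% = -0.510%
The Czech Republic: 4.65% − 7.12% = -2.470%
Differential = 1.960% → 1.96%.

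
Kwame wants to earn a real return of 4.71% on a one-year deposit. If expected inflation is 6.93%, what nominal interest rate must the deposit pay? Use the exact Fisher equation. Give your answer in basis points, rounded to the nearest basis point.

1197 basis points

(1 + i) = (1 + r)(1 + π) = 1.04710 × 1.06930 = 1.11966403
i = 1.11966403 − 1, so the required nominal rate is 1197 basis points.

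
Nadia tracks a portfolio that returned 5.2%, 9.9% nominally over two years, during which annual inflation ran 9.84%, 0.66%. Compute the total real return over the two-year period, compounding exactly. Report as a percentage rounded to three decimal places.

Nominal growth factor = 1.0520 × 1.0990 = 1.156148
Price-level growth factor = 1.0984 × 1.0066 = 1.105649
Real growth factor = 1.156148 / 1.105649 = 1.045673
Total real return = 1.045673 − 1 → 4.567%.

4.567%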